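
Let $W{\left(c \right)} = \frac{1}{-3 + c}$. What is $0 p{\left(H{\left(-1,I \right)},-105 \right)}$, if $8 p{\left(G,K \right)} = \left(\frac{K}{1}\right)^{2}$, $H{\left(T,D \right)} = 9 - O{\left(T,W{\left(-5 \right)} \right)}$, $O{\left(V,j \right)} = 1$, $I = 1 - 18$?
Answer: $0$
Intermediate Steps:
$I = -17$ ($I = 1 - 18 = -17$)
$H{\left(T,D \right)} = 8$ ($H{\left(T,D \right)} = 9 - 1 = 8$)
$p{\left(G,K \right)} = \frac{K^{2}}{8}$ ($p{\left(G,K \right)} = \frac{\left(\frac{K}{1}\right)^{2}}{8} = \frac{\left(K 1\right)^{2}}{8} = \frac{K^{2}}{8}$)
$0 p{\left(H{\left(-1,I \right)},-105 \right)} = 0 \frac{\left(-105\right)^{2}}{8} = 0 \cdot \frac{1}{8} \cdot 11025 = 0 \cdot \frac{11025}{8} = 0$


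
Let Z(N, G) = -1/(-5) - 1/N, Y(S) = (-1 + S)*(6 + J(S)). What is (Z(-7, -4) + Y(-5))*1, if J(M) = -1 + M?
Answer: 12/35 ≈ 0.34286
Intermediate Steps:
Y(S) = (-1 + S)*(5 + S) (Y(S) = (-1 + S)*(6 + (-1 + S)) = (-1 + S)*(5 + S))
Z(N, G) = ⅕ - 1/N (Z(N, G) = -1*(-⅕) - 1/N = ⅕ - 1/N)
(Z(-7, -4) + Y(-5))*1 = ((⅕)*(-5 - 7)/(-7) + (-5 + (-5)² + 4*(-5)))*1 = ((⅕)*(-⅐)*(-12) + (-5 + 25 - 20))*1 = (12/35 + 0)*1 = (12/35)*1 = 12/35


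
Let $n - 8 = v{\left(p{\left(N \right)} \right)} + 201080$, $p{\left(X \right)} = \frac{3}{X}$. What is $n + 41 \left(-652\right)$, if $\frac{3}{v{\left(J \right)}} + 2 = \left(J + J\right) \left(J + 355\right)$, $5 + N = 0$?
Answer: $\frac{1862470717}{10682} \approx 1.7436 \cdot 10^{5}$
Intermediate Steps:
$N = -5$ ($N = -5 + 0 = -5$)
$v{\left(J \right)} = \frac{3}{-2 + 2 J \left(355 + J\right)}$ ($v{\left(J \right)} = \frac{3}{-2 + \left(J + J\right) \left(J + 355\right)} = \frac{3}{-2 + 2 J \left(355 + J\right)}$)
$n = \frac{2148021941}{10682}$ ($n = 8 + \left(\frac{3}{2 \left(-1 + \left(\frac{3}{-5}\right)^{2} + 355 \frac{3}{-5}\right)} + 201080\right) = 8 + \left(\frac{3}{2 \left(-1 + \left(3 \left(- \frac{1}{5}\right)\right)^{2} + 355 \cdot 3 \left(- \frac{1}{5}\right)\right)} + 201080\right) = 8 + \left(\frac{3}{2 \left(-1 + \left(- \frac{3}{5}\right)^{2} + 355 \left(- \frac{3}{5}\right)\right)} + 201080\right) = 8 + \left(\frac{3}{2 \left(-1 + \frac{9}{25} - 213\right)} + 201080\right) = 8 + \left(\frac{3}{2 \left(- \frac{5341}{25}\right)} + 201080\right) = 8 + \left(\frac{3}{2} \left(- \frac{25}{5341}\right) + 201080\right) = 8 + \left(- \frac{75}{10682} + 201080\right) = 8 + \frac{2147936485}{10682} = \frac{2148021941}{10682} \approx 2.0109 \cdot 10^{5}$)
$n + 41 \left(-652\right) = \frac{2148021941}{10682} + 41 \left(-652\right) = \frac{2148021941}{10682} - 26732 = \frac{1862470717}{10682}$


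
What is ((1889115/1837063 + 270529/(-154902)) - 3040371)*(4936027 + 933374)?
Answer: -1692701138685294498209081/94854910942 ≈ -1.7845e+13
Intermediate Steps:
((1889115/1837063 + 270529/(-154902)) - 3040371)*(4936027 + 933374) = ((1889115*(1/1837063) + 270529*(-1/154902)) - 3040371)*5869401 = ((1889115/1837063 - 270529/154902) - 3040371)*5869401 = (-204351124597/284564732826 - 3040371)*5869401 = -865182565658043043/284564732826*5869401 = -1692701138685294498209081/94854910942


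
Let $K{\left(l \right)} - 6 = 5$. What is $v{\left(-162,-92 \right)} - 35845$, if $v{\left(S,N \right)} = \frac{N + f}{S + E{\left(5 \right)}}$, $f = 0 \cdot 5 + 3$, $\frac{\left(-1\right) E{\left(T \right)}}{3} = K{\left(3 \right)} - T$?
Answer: $- \frac{6452011}{180} \approx -35845.0$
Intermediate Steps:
$K{\left(l \right)} = 11$ ($K{\left(l \right)} = 6 + 5 = 11$)
$E{\left(T \right)} = -33 + 3 T$ ($E{\left(T \right)} = - 3 \left(11 - T\right) = -33 + 3 T$)
$f = 3$ ($f = 0 + 3 = 3$)
$v{\left(S,N \right)} = \frac{3 + N}{-18 + S}$ ($v{\left(S,N \right)} = \frac{N + 3}{S + \left(-33 + 3 \cdot 5\right)} = \frac{3 + N}{S + \left(-33 + 15\right)} = \frac{3 + N}{S - 18} = \frac{3 + N}{-18 + S}$)
$v{\left(-162,-92 \right)} - 35845 = \frac{3 - 92}{-18 - 162} - 35845 = \frac{1}{-180} \left(-89\right) - 35845 = \left(- \frac{1}{180}\right) \left(-89\right) - 35845 = \frac{89}{180} - 35845 = - \frac{6452011}{180}$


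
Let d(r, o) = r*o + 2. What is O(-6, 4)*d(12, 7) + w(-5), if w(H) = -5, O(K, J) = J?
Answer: 339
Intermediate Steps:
d(r, o) = 2 + o*r (d(r, o) = o*r + 2 = 2 + o*r)
O(-6, 4)*d(12, 7) + w(-5) = 4*(2 + 7*12) - 5 = 4*(2 + 84) - 5 = 4*86 - 5 = 344 - 5 = 339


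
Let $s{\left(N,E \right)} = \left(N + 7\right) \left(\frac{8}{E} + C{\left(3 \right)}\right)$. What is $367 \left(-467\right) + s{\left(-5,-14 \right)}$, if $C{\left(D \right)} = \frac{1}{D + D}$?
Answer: $- \frac{3599186}{21} \approx -1.7139 \cdot 10^{5}$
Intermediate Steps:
$C{\left(D \right)} = \frac{1}{2 D}$
$s{\left(N,E \right)} = \left(7 + N\right) \left(\frac{1}{6} + \frac{8}{E}\right)$ ($s{\left(N,E \right)} = \left(N + 7\right) \left(\frac{8}{E} + \frac{1}{2 \cdot 3}\right) = \left(7 + N\right) \left(\frac{8}{E} + \frac{1}{2} \cdot \frac{1}{3}\right) = \left(7 + N\right) \left(\frac{8}{E} + \frac{1}{6}\right) = \left(7 + N\right) \left(\frac{1}{6} + \frac{8}{E}\right)$)
$367 \left(-467\right) + s{\left(-5,-14 \right)} = 367 \left(-467\right) + \frac{336 + 48 \left(-5\right) - 14 \left(7 - 5\right)}{6 \left(-14\right)} = -171389 + \frac{1}{6} \left(- \frac{1}{14}\right) \left(336 - 240 - 28\right) = -171389 + \frac{1}{6} \left(- \frac{1}{14}\right) 68 = -171389 - \frac{17}{21} = - \frac{3599186}{21}$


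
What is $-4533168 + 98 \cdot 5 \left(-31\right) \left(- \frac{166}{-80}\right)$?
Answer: $- \frac{18258749}{4} \approx -4.5647 \cdot 10^{6}$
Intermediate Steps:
$-4533168 + 98 \cdot 5 \left(-31\right) \left(- \frac{166}{-80}\right) = -4533168 + 98 \left(-155\right) \left(\left(-166\right) \left(- \frac{1}{80}\right)\right) = -4533168 - \frac{126077}{4} = - \frac{18258749}{4}$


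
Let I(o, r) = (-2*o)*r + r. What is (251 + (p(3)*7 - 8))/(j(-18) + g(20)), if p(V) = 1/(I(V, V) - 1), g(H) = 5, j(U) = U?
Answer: -3881/208 ≈ -18.659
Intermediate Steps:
I(o, r) = r - 2*o*r (I(o, r) = -2*o*r + r = r - 2*o*r)
p(V) = 1/(-1 + V*(1 - 2*V)) (p(V) = 1/(V*(1 - 2*V) - 1) = 1/(-1 + V*(1 - 2*V)))
(251 + (p(3)*7 - 8))/(j(-18) + g(20)) = (251 + (-1/(1 + 3*(-1 + 2*3))*7 - 8))/(-18 + 5) = (251 + (-1/(1 + 3*(-1 + 6))*7 - 8))/(-13) = (251 + (-1/(1 + 3*5)*7 - 8))*(-1/13) = (251 + (-1/(1 + 15)*7 - 8))*(-1/13) = (251 + (-1/16*7 - 8))*(-1/13) = (251 + (-7/16 - 8))*(-1/13) = (251 - 135/16)*(-1/13) = (3881/16)*(-1/13) = -3881/208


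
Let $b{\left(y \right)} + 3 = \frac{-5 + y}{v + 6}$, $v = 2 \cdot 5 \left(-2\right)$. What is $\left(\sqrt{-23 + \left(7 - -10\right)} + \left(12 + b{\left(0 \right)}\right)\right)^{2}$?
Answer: $\frac{15985}{196} + \frac{131 i \sqrt{6}}{7} \approx 81.556 + 45.84 i$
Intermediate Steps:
$v = -20$ ($v = 10 \left(-2\right) = -20$)
$b{\left(y \right)} = - \frac{37}{14} - \frac{y}{14}$ ($b{\left(y \right)} = -3 + \frac{-5 + y}{-20 + 6} = -3 + \frac{-5 + y}{-14} = -3 + \left(-5 + y\right) \left(- \frac{1}{14}\right) = -3 - \left(- \frac{5}{14} + \frac{y}{14}\right) = - \frac{37}{14} - \frac{y}{14}$)
$\left(\sqrt{-23 + \left(7 - -10\right)} + \left(12 + b{\left(0 \right)}\right)\right)^{2} = \left(\sqrt{-23 + \left(7 - -10\right)} + \left(12 - \frac{37}{14}\right)\right)^{2} = \left(\sqrt{-23 + \left(7 + 10\right)} + \left(12 + \left(- \frac{37}{14} + 0\right)\right)\right)^{2} = \left(\sqrt{-23 + 17} + \left(12 - \frac{37}{14}\right)\right)^{2} = \left(\sqrt{-6} + \frac{131}{14}\right)^{2} = \left(i \sqrt{6} + \frac{131}{14}\right)^{2} = \left(\frac{131}{14} + i \sqrt{6}\right)^{2}$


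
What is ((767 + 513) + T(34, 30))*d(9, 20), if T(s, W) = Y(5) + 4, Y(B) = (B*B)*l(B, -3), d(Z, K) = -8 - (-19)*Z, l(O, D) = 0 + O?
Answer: 229667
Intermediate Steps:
l(O, D) = O
d(Z, K) = -8 + 19*Z
Y(B) = B³ (Y(B) = (B*B)*B = B²*B = B³)
T(s, W) = 129 (T(s, W) = 5³ + 4 = 125 + 4 = 129)
((767 + 513) + T(34, 30))*d(9, 20) = ((767 + 513) + 129)*(-8 + 19*9) = (1280 + 129)*(-8 + 171) = 1409*163 = 229667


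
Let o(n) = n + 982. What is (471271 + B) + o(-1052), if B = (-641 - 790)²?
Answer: 2518962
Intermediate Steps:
B = 2047761 (B = (-1431)² = 2047761)
o(n) = 982 + n
(471271 + B) + o(-1052) = (471271 + 2047761) + (982 - 1052) = 2519032 - 70 = 2518962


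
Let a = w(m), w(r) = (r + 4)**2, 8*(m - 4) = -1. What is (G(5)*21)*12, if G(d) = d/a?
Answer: 1280/63 ≈ 20.317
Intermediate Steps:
m = 31/8 (m = 4 + (1/8)*(-1) = 4 - 1/8 = 31/8 ≈ 3.8750)
w(r) = (4 + r)**2
a = 3969/64 (a = (4 + 31/8)**2 = (63/8)**2 = 3969/64 ≈ 62.016)
G(d) = 64*d/3969 (G(d) = d/(3969/64) = d*(64/3969) = 64*d/3969)
(G(5)*21)*12 = (((64/3969)*5)*21)*12 = ((320/3969)*21)*12 = (320/189)*12 = 1280/63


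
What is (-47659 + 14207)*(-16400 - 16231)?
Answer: 1091572212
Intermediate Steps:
(-47659 + 14207)*(-16400 - 16231) = -33452*(-32631) = 1091572212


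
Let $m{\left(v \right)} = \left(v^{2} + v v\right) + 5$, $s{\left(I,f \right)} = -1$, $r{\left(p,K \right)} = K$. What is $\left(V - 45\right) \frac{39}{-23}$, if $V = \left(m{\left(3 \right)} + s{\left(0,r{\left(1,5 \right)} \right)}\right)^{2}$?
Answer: $- \frac{17121}{23} \approx -744.39$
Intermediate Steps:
$m{\left(v \right)} = 5 + 2 v^{2}$ ($m{\left(v \right)} = \left(v^{2} + v^{2}\right) + 5 = 2 v^{2} + 5 = 5 + 2 v^{2}$)
$V = 484$ ($V = \left(\left(5 + 2 \cdot 3^{2}\right) - 1\right)^{2} = \left(\left(5 + 2 \cdot 9\right) - 1\right)^{2} = \left(\left(5 + 18\right) - 1\right)^{2} = \left(23 - 1\right)^{2} = 22^{2} = 484$)
$\left(V - 45\right) \frac{39}{-23} = \left(484 - 45\right) \frac{39}{-23} = 439 \cdot 39 \left(- \frac{1}{23}\right) = 439 \left(- \frac{39}{23}\right) = - \frac{17121}{23}$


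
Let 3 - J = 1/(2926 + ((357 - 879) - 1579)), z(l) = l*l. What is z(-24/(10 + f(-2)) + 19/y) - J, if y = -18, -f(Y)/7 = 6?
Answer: -1035493/356400 ≈ -2.9054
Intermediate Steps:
f(Y) = -42 (f(Y) = -7*6 = -42)
z(l) = l²
J = 2474/825 (J = 3 - 1/(2926 + ((357 - 879) - 1579)) = 3 - 1/(2926 + (-522 - 1579)) = 3 - 1/(2926 - 2101) = 3 - 1/825 = 2474/825 ≈ 2.9988)
z(-24/(10 + f(-2)) + 19/y) - J = (-24/(10 - 42) + 19/(-18))² - 1*2474/825 = (-24/(-32) + 19*(-1/18))² - 2474/825 = (-24*(-1/32) - 19/18)² - 2474/825 = (¾ - 19/18)² - 2474/825 = (-11/36)² - 2474/825 = 121/1296 - 2474/825 = -1035493/356400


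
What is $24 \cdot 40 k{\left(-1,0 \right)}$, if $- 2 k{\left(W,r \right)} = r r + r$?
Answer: $0$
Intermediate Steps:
$k{\left(W,r \right)} = - \frac{r}{2} - \frac{r^{2}}{2}$ ($k{\left(W,r \right)} = - \frac{r r + r}{2} = - \frac{r^{2} + r}{2} = - \frac{r + r^{2}}{2} = - \frac{r}{2} - \frac{r^{2}}{2}$)
$24 \cdot 40 k{\left(-1,0 \right)} = 24 \cdot 40 \left(\left(- \frac{1}{2}\right) 0 \left(1 + 0\right)\right) = 960 \left(\left(- \frac{1}{2}\right) 0 \cdot 1\right) = 960 \cdot 0 = 0$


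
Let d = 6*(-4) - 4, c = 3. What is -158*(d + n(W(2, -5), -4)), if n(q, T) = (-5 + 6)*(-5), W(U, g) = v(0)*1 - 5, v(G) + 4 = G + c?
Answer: 5214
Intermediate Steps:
v(G) = -1 + G (v(G) = -4 + (G + 3) = -4 + (3 + G) = -1 + G)
W(U, g) = -6 (W(U, g) = (-1 + 0)*1 - 5 = -1*1 - 5 = -1 - 5 = -6)
d = -28 (d = -24 - 4 = -28)
n(q, T) = -5 (n(q, T) = 1*(-5) = -5)
-158*(d + n(W(2, -5), -4)) = -158*(-28 - 5) = -158*(-33) = 5214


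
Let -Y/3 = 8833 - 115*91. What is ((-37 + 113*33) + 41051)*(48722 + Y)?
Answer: 2399030174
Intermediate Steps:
Y = 4896 (Y = -3*(8833 - 115*91) = -3*(8833 - 10465) = -3*(-1632) = 4896)
((-37 + 113*33) + 41051)*(48722 + Y) = ((-37 + 113*33) + 41051)*(48722 + 4896) = ((-37 + 3729) + 41051)*53618 = (3692 + 41051)*53618 = 44743*53618 = 2399030174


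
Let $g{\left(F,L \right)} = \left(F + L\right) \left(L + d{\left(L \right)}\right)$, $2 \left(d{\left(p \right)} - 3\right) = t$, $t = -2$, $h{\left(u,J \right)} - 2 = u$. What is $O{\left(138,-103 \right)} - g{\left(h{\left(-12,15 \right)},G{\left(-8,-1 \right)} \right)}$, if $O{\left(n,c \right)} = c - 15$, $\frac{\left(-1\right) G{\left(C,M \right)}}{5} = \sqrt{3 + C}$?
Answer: $27 - 40 i \sqrt{5} \approx 27.0 - 89.443 i$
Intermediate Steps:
$h{\left(u,J \right)} = 2 + u$
$d{\left(p \right)} = 2$ ($d{\left(p \right)} = 3 + \frac{1}{2} \left(-2\right) = 3 - 1 = 2$)
$G{\left(C,M \right)} = - 5 \sqrt{3 + C}$
$g{\left(F,L \right)} = \left(2 + L\right) \left(F + L\right)$ ($g{\left(F,L \right)} = \left(F + L\right) \left(L + 2\right) = \left(F + L\right) \left(2 + L\right) = \left(2 + L\right) \left(F + L\right)$)
$O{\left(n,c \right)} = -15 + c$
$O{\left(138,-103 \right)} - g{\left(h{\left(-12,15 \right)},G{\left(-8,-1 \right)} \right)} = \left(-15 - 103\right) - \left(\left(- 5 \sqrt{3 - 8}\right)^{2} + 2 \left(2 - 12\right) + 2 \left(- 5 \sqrt{3 - 8}\right) + \left(2 - 12\right) \left(- 5 \sqrt{3 - 8}\right)\right) = -118 - \left(\left(- 5 \sqrt{-5}\right)^{2} + 2 \left(-10\right) + 2 \left(- 5 \sqrt{-5}\right) - 10 \left(- 5 \sqrt{-5}\right)\right) = -118 - \left(\left(- 5 i \sqrt{5}\right)^{2} - 20 + 2 \left(- 5 i \sqrt{5}\right) - 10 \left(- 5 i \sqrt{5}\right)\right) = -118 - \left(-125 - 20 - 10 i \sqrt{5} + 50 i \sqrt{5}\right) = -118 - \left(-145 + 40 i \sqrt{5}\right) = -118 + \left(145 - 40 i \sqrt{5}\right) = 27 - 40 i \sqrt{5}$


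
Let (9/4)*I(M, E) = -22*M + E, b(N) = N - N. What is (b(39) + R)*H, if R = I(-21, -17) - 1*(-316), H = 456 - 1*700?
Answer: -1128256/9 ≈ -1.2536e+5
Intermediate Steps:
H = -244 (H = 456 - 700 = -244)
b(N) = 0
I(M, E) = -88*M/9 + 4*E/9 (I(M, E) = 4*(-22*M + E)/9 = 4*(E - 22*M)/9 = -88*M/9 + 4*E/9)
R = 4624/9 (R = (-88/9*(-21) + (4/9)*(-17)) - 1*(-316) = (616/3 - 68/9) + 316 = 1780/9 + 316 = 4624/9 ≈ 513.78)
(b(39) + R)*H = (0 + 4624/9)*(-244) = (4624/9)*(-244) = -1128256/9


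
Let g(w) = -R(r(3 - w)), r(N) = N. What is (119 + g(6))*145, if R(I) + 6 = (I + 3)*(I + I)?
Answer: 18125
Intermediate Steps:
R(I) = -6 + 2*I*(3 + I) (R(I) = -6 + (I + 3)*(I + I) = -6 + (3 + I)*(2*I) = -6 + 2*I*(3 + I))
g(w) = -12 - 2*(3 - w)² + 6*w (g(w) = -(-6 + 2*(3 - w)² + 6*(3 - w)) = -(-6 + 2*(3 - w)² + (18 - 6*w)) = -(12 - 6*w + 2*(3 - w)²) = -12 - 2*(3 - w)² + 6*w)
(119 + g(6))*145 = (119 + (-30 - 2*6² + 18*6))*145 = (119 + (-30 - 2*36 + 108))*145 = (119 + (-30 - 72 + 108))*145 = (119 + 6)*145 = 125*145 = 18125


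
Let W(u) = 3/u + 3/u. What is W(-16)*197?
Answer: -591/8 ≈ -73.875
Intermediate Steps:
W(u) = 6/u
W(-16)*197 = (6/(-16))*197 = (6*(-1/16))*197 = -3/8*197 = -591/8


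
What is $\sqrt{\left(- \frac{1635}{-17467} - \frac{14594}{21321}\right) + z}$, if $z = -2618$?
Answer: $\frac{i \sqrt{40353101807071585747}}{124137969} \approx 51.172 i$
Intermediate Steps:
$\sqrt{\left(- \frac{1635}{-17467} - \frac{14594}{21321}\right) + z} = \sqrt{\left(- \frac{1635}{-17467} - \frac{14594}{21321}\right) - 2618} = \sqrt{\left(\left(-1635\right) \left(- \frac{1}{17467}\right) - \frac{14594}{21321}\right) - 2618} = \sqrt{\left(\frac{1635}{17467} - \frac{14594}{21321}\right) - 2618} = \sqrt{- \frac{220053563}{372413907} - 2618} = \sqrt{- \frac{975199662089}{372413907}} = \frac{i \sqrt{40353101807071585747}}{124137969}$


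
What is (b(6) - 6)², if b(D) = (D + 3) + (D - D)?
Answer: 9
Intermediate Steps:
b(D) = 3 + D (b(D) = (3 + D) + 0 = 3 + D)
(b(6) - 6)² = ((3 + 6) - 6)² = (9 - 6)² = 3² = 9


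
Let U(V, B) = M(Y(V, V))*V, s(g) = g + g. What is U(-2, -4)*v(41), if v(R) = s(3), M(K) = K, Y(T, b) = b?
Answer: 24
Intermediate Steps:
s(g) = 2*g
v(R) = 6 (v(R) = 2*3 = 6)
U(V, B) = V² (U(V, B) = V*V = V²)
U(-2, -4)*v(41) = (-2)²*6 = 4*6 = 24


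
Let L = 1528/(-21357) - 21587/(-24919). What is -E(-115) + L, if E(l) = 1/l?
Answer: 49172287688/61202434545 ≈ 0.80344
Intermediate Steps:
L = 422957327/532195083 (L = 1528*(-1/21357) - 21587*(-1/24919) = -1528/21357 + 21587/24919 = 422957327/532195083 ≈ 0.79474)
-E(-115) + L = -1/(-115) + 422957327/532195083 = -1*(-1/115) + 422957327/532195083 = 1/115 + 422957327/532195083 = 49172287688/61202434545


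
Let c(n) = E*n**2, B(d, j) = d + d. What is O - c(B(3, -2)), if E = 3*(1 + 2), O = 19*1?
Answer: -305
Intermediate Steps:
B(d, j) = 2*d
O = 19
E = 9 (E = 3*3 = 9)
c(n) = 9*n**2
O - c(B(3, -2)) = 19 - 9*(2*3)**2 = 19 - 9*6**2 = 19 - 9*36 = 19 - 1*324 = 19 - 324 = -305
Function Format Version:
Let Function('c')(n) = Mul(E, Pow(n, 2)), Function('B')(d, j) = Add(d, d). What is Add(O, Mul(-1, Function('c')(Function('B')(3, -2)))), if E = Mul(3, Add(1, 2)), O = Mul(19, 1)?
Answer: -305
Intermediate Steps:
Function('B')(d, j) = Mul(2, d)
O = 19
E = 9 (E = Mul(3, 3) = 9)
Function('c')(n) = Mul(9, Pow(n, 2))
Add(O, Mul(-1, Function('c')(Function('B')(3, -2)))) = Add(19, Mul(-1, Mul(9, Pow(Mul(2, 3), 2)))) = Add(19, Mul(-1, Mul(9, Pow(6, 2)))) = Add(19, Mul(-1, Mul(9, 36))) = Add(19, Mul(-1, 324)) = Add(19, -324) = -305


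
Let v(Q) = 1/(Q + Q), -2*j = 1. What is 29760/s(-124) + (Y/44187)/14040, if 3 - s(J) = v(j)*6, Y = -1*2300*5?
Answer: 102570398785/31019274 ≈ 3306.7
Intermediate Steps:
j = -1/2 (j = -1/2*1 = -1/2 ≈ -0.50000)
v(Q) = 1/(2*Q)
Y = -11500 (Y = -2300*5 = -11500)
s(J) = 9 (s(J) = 3 - 1/(2*(-1/2))*6 = 3 - (1/2)*(-2)*6 = 3 - (-1)*6 = 3 - 1*(-6) = 3 + 6 = 9)
29760/s(-124) + (Y/44187)/14040 = 29760/9 - 11500/44187/14040 = 29760*(1/9) - 11500*1/44187*(1/14040) = 9920/3 - 11500/44187*1/14040 = 9920/3 - 575/31019274 = 102570398785/31019274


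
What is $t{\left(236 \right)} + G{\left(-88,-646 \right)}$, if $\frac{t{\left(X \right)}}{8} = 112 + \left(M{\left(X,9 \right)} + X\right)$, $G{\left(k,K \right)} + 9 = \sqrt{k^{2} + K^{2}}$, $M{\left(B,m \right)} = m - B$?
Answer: $959 + 2 \sqrt{106265} \approx 1611.0$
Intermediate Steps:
$G{\left(k,K \right)} = -9 + \sqrt{K^{2} + k^{2}}$ ($G{\left(k,K \right)} = -9 + \sqrt{k^{2} + K^{2}} = -9 + \sqrt{K^{2} + k^{2}}$)
$t{\left(X \right)} = 968$ ($t{\left(X \right)} = 8 \left(112 + \left(\left(9 - X\right) + X\right)\right) = 8 \left(112 + 9\right) = 8 \cdot 121 = 968$)
$t{\left(236 \right)} + G{\left(-88,-646 \right)} = 968 - \left(9 - \sqrt{\left(-646\right)^{2} + \left(-88\right)^{2}}\right) = 968 - \left(9 - \sqrt{417316 + 7744}\right) = 968 - \left(9 - \sqrt{425060}\right) = 968 - \left(9 - 2 \sqrt{106265}\right) = 959 + 2 \sqrt{106265}$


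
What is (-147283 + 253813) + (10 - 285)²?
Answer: 182155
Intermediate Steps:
(-147283 + 253813) + (10 - 285)² = 106530 + (-275)² = 106530 + 75625 = 182155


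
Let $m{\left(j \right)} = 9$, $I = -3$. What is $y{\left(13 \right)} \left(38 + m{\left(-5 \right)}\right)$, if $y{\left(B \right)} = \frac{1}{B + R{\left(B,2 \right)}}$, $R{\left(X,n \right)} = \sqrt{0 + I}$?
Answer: $\frac{611}{172} - \frac{47 i \sqrt{3}}{172} \approx 3.5523 - 0.47329 i$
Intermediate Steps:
$R{\left(X,n \right)} = i \sqrt{3}$ ($R{\left(X,n \right)} = \sqrt{0 - 3} = \sqrt{-3} = i \sqrt{3}$)
$y{\left(B \right)} = \frac{1}{B + i \sqrt{3}}$
$y{\left(13 \right)} \left(38 + m{\left(-5 \right)}\right) = \frac{38 + 9}{13 + i \sqrt{3}} = \frac{1}{13 + i \sqrt{3}} \cdot 47 = \frac{47}{13 + i \sqrt{3}}$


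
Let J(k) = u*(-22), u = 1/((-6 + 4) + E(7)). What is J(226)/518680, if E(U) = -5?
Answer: 11/1815380 ≈ 6.0593e-6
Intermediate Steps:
u = -⅐ (u = 1/((-6 + 4) - 5) = 1/(-2 - 5) = 1/(-7) = -⅐ ≈ -0.14286)
J(k) = 22/7 (J(k) = -⅐*(-22) = 22/7)
J(226)/518680 = (22/7)/518680 = (22/7)*(1/518680) = 11/1815380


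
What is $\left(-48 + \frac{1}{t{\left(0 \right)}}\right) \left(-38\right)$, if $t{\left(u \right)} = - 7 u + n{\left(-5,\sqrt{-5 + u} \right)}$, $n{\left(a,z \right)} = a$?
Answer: $\frac{9158}{5} \approx 1831.6$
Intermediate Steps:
$t{\left(u \right)} = -5 - 7 u$ ($t{\left(u \right)} = - 7 u - 5 = -5 - 7 u$)
$\left(-48 + \frac{1}{t{\left(0 \right)}}\right) \left(-38\right) = \left(-48 + \frac{1}{-5 - 0}\right) \left(-38\right) = \left(-48 + \frac{1}{-5 + 0}\right) \left(-38\right) = \left(-48 + \frac{1}{-5}\right) \left(-38\right) = \left(-48 - \frac{1}{5}\right) \left(-38\right) = \left(- \frac{241}{5}\right) \left(-38\right) = \frac{9158}{5}$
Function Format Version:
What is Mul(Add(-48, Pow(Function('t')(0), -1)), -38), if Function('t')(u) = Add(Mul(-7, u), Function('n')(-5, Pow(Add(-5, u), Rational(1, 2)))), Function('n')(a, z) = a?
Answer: Rational(9158, 5) ≈ 1831.6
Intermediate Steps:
Function('t')(u) = Add(-5, Mul(-7, u)) (Function('t')(u) = Add(Mul(-7, u), -5) = Add(-5, Mul(-7, u)))
Mul(Add(-48, Pow(Function('t')(0), -1)), -38) = Mul(Add(-48, Pow(Add(-5, Mul(-7, 0)), -1)), -38) = Mul(Add(-48, Pow(Add(-5, 0), -1)), -38) = Mul(Add(-48, Pow(-5, -1)), -38) = Mul(Add(-48, Rational(-1, 5)), -38) = Mul(Rational(-241, 5), -38) = Rational(9158, 5)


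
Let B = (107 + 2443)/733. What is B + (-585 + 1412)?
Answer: 608741/733 ≈ 830.48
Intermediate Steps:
B = 2550/733 (B = 2550*(1/733) = 2550/733 ≈ 3.4789)
B + (-585 + 1412) = 2550/733 + (-585 + 1412) = 2550/733 + 827 = 608741/733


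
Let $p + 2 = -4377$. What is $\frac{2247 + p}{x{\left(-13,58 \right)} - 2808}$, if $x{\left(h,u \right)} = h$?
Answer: $\frac{164}{217} \approx 0.75576$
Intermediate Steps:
$p = -4379$ ($p = -2 - 4377 = -4379$)
$\frac{2247 + p}{x{\left(-13,58 \right)} - 2808} = \frac{2247 - 4379}{-13 - 2808} = - \frac{2132}{-2821} = \left(-2132\right) \left(- \frac{1}{2821}\right) = \frac{164}{217}$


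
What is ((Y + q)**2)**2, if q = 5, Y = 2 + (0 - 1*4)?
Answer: 81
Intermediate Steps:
Y = -2 (Y = 2 + (0 - 4) = 2 - 4 = -2)
((Y + q)**2)**2 = ((-2 + 5)**2)**2 = (3**2)**2 = 9**2 = 81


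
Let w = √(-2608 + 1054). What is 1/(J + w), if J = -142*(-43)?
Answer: 3053/18642395 - I*√1554/37284790 ≈ 0.00016377 - 1.0573e-6*I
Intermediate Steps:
J = 6106
w = I*√1554 (w = √(-1554) = I*√1554 ≈ 39.421*I)
1/(J + w) = 1/(6106 + I*√1554)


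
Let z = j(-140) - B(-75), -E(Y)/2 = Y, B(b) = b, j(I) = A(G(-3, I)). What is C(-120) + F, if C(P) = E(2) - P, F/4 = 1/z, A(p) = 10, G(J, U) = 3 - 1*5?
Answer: 9864/85 ≈ 116.05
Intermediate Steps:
G(J, U) = -2 (G(J, U) = 3 - 5 = -2)
j(I) = 10
E(Y) = -2*Y
z = 85 (z = 10 - 1*(-75) = 10 + 75 = 85)
F = 4/85 ≈ 0.047059
C(P) = -4 - P (C(P) = -2*2 - P = -4 - P)
C(-120) + F = (-4 - 1*(-120)) + 4/85 = (-4 + 120) + 4/85 = 116 + 4/85 = 9864/85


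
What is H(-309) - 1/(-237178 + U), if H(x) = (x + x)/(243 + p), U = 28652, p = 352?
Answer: -128868473/124072970 ≈ -1.0387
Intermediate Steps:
H(x) = 2*x/595 (H(x) = (x + x)/(243 + 352) = (2*x)/595 = (2*x)*(1/595) = 2*x/595)
H(-309) - 1/(-237178 + U) = (2/595)*(-309) - 1/(-237178 + 28652) = -618/595 - 1/(-208526) = -618/595 - 1*(-1/208526) = -618/595 + 1/208526 = -128868473/124072970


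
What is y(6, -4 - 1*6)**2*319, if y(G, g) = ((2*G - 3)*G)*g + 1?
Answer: 92676199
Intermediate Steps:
y(G, g) = 1 + G*g*(-3 + 2*G) (y(G, g) = ((-3 + 2*G)*G)*g + 1 = (G*(-3 + 2*G))*g + 1 = G*g*(-3 + 2*G) + 1 = 1 + G*g*(-3 + 2*G))
y(6, -4 - 1*6)**2*319 = (1 - 3*6*(-4 - 1*6) + 2*(-4 - 1*6)*6**2)**2*319 = (1 - 3*6*(-4 - 6) + 2*(-4 - 6)*36)**2*319 = (1 - 3*6*(-10) + 2*(-10)*36)**2*319 = (1 + 180 - 720)**2*319 = (-539)**2*319 = 290521*319 = 92676199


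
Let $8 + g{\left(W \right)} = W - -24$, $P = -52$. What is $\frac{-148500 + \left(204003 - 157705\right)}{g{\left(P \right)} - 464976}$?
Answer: $\frac{51101}{232506} \approx 0.21978$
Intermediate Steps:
$g{\left(W \right)} = 16 + W$ ($g{\left(W \right)} = -8 + \left(W - -24\right) = -8 + \left(W + 24\right) = -8 + \left(24 + W\right) = 16 + W$)
$\frac{-148500 + \left(204003 - 157705\right)}{g{\left(P \right)} - 464976} = \frac{-148500 + \left(204003 - 157705\right)}{\left(16 - 52\right) - 464976} = \frac{-148500 + \left(204003 - 157705\right)}{-36 - 464976} = \frac{-148500 + 46298}{-465012} = \left(-102202\right) \left(- \frac{1}{465012}\right) = \frac{51101}{232506}$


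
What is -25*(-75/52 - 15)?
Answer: 21375/52 ≈ 411.06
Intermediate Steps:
-25*(-75/52 - 15) = -25*(-855/52) = 21375/52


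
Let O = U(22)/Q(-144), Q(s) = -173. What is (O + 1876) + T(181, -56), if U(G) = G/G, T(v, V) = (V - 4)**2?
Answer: 947347/173 ≈ 5476.0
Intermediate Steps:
T(v, V) = (-4 + V)**2
U(G) = 1
O = -1/173 (O = 1/(-173) = 1*(-1/173) = -1/173 ≈ -0.0057803)
(O + 1876) + T(181, -56) = (-1/173 + 1876) + (-4 - 56)**2 = 324547/173 + (-60)**2 = 324547/173 + 3600 = 947347/173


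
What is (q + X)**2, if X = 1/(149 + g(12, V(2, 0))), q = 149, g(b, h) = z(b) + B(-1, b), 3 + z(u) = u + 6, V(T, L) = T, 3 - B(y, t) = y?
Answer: 626651089/28224 ≈ 22203.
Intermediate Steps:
B(y, t) = 3 - y
z(u) = 3 + u (z(u) = -3 + (u + 6) = -3 + (6 + u) = 3 + u)
g(b, h) = 7 + b (g(b, h) = (3 + b) + (3 - 1*(-1)) = (3 + b) + (3 + 1) = (3 + b) + 4 = 7 + b)
X = 1/168 (X = 1/(149 + (7 + 12)) = 1/(149 + 19) = 1/168 ≈ 0.0059524)
(q + X)**2 = (149 + 1/168)**2 = (25033/168)**2 = 626651089/28224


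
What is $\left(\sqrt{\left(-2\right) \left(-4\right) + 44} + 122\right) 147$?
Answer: $17934 + 294 \sqrt{13} \approx 18994.0$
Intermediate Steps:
$\left(\sqrt{\left(-2\right) \left(-4\right) + 44} + 122\right) 147 = \left(\sqrt{8 + 44} + 122\right) 147 = \left(\sqrt{52} + 122\right) 147 = \left(2 \sqrt{13} + 122\right) 147 = \left(122 + 2 \sqrt{13}\right) 147 = 17934 + 294 \sqrt{13}$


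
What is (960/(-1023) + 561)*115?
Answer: 21962815/341 ≈ 64407.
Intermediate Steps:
(960/(-1023) + 561)*115 = (960*(-1/1023) + 561)*115 = (-320/341 + 561)*115 = (190981/341)*115 = 21962815/341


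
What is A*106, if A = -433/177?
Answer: -45898/177 ≈ -259.31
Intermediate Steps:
A = -433/177 (A = -433*1/177 = -433/177 ≈ -2.4463)
A*106 = -433/177*106 = -45898/177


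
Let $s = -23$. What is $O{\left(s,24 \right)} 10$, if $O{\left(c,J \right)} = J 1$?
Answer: $240$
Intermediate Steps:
$O{\left(c,J \right)} = J$
$O{\left(s,24 \right)} 10 = 24 \cdot 10 = 240$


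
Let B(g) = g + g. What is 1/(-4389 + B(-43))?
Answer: -1/4475 ≈ -0.00022346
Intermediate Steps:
B(g) = 2*g
1/(-4389 + B(-43)) = 1/(-4389 + 2*(-43)) = 1/(-4389 - 86) = 1/(-4475) = -1/4475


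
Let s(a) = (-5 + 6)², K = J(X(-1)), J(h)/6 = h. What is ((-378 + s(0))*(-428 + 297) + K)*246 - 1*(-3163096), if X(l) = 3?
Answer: 15316726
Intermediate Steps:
J(h) = 6*h
K = 18 (K = 6*3 = 18)
s(a) = 1 (s(a) = 1² = 1)
((-378 + s(0))*(-428 + 297) + K)*246 - 1*(-3163096) = ((-378 + 1)*(-428 + 297) + 18)*246 - 1*(-3163096) = (-377*(-131) + 18)*246 + 3163096 = (49387 + 18)*246 + 3163096 = 49405*246 + 3163096 = 12153630 + 3163096 = 15316726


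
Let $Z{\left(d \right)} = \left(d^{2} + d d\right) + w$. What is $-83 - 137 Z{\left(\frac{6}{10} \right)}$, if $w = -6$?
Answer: $\frac{16009}{25} \approx 640.36$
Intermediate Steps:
$Z{\left(d \right)} = -6 + 2 d^{2}$ ($Z{\left(d \right)} = \left(d^{2} + d d\right) - 6 = \left(d^{2} + d^{2}\right) - 6 = 2 d^{2} - 6 = -6 + 2 d^{2}$)
$-83 - 137 Z{\left(\frac{6}{10} \right)} = -83 - 137 \left(-6 + 2 \left(\frac{6}{10}\right)^{2}\right) = -83 - 137 \left(-6 + 2 \left(6 \cdot \frac{1}{10}\right)^{2}\right) = -83 - 137 \left(-6 + 2 \left(\frac{3}{5}\right)^{2}\right) = -83 - 137 \left(-6 + 2 \cdot \frac{9}{25}\right) = -83 - 137 \left(-6 + \frac{18}{25}\right) = -83 - - \frac{18084}{25} = -83 + \frac{18084}{25} = \frac{16009}{25}$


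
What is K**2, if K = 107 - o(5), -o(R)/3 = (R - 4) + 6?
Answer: 16384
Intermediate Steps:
o(R) = -6 - 3*R (o(R) = -3*((R - 4) + 6) = -3*((-4 + R) + 6) = -3*(2 + R) = -6 - 3*R)
K = 128 (K = 107 - (-6 - 3*5) = 107 - (-6 - 15) = 107 - 1*(-21) = 107 + 21 = 128)
K**2 = 128**2 = 16384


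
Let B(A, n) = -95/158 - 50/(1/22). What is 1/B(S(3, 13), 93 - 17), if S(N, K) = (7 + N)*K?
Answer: -158/173895 ≈ -0.00090859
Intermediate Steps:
S(N, K) = K*(7 + N)
B(A, n) = -173895/158 (B(A, n) = -95*1/158 - 50/1/22 = -95/158 - 50*22 = -95/158 - 1100 = -173895/158)
1/B(S(3, 13), 93 - 17) = 1/(-173895/158) = -158/173895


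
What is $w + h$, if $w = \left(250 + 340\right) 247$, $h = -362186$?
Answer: $-216456$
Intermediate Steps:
$w = 145730$ ($w = 590 \cdot 247 = 145730$)
$w + h = 145730 - 362186 = -216456$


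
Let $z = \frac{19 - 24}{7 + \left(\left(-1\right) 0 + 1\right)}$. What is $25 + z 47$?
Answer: $- \frac{35}{8} \approx -4.375$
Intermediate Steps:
$z = - \frac{5}{8}$ ($z = - \frac{5}{7 + \left(0 + 1\right)} = - \frac{5}{7 + 1} = - \frac{5}{8} \approx -0.625$)
$25 + z 47 = 25 - \frac{235}{8} = - \frac{35}{8}$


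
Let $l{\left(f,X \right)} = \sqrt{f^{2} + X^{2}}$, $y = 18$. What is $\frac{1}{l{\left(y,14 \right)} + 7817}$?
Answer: $\frac{7817}{61104969} - \frac{2 \sqrt{130}}{61104969} \approx 0.00012755$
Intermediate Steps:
$l{\left(f,X \right)} = \sqrt{X^{2} + f^{2}}$
$\frac{1}{l{\left(y,14 \right)} + 7817} = \frac{1}{\sqrt{14^{2} + 18^{2}} + 7817} = \frac{1}{\sqrt{196 + 324} + 7817} = \frac{1}{\sqrt{520} + 7817} = \frac{1}{2 \sqrt{130} + 7817} = \frac{1}{7817 + 2 \sqrt{130}}$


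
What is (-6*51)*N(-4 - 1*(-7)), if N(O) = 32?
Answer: -9792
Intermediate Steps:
(-6*51)*N(-4 - 1*(-7)) = -6*51*32 = -306*32 = -9792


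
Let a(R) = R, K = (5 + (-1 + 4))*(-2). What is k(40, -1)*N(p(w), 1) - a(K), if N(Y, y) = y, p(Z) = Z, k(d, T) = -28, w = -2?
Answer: -12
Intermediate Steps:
K = -16 (K = (5 + 3)*(-2) = 8*(-2) = -16)
k(40, -1)*N(p(w), 1) - a(K) = -28*1 - 1*(-16) = -28 + 16 = -12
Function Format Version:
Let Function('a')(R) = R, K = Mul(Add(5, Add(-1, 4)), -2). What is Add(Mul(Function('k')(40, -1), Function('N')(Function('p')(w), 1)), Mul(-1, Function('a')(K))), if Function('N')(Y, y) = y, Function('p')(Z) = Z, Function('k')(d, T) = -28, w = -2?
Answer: -12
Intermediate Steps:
K = -16 (K = Mul(Add(5, 3), -2) = Mul(8, -2) = -16)
Add(Mul(Function('k')(40, -1), Function('N')(Function('p')(w), 1)), Mul(-1, Function('a')(K))) = Add(Mul(-28, 1), Mul(-1, -16)) = Add(-28, 16) = -12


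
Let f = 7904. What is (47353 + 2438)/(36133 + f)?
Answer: 2371/2097 ≈ 1.1307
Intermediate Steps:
(47353 + 2438)/(36133 + f) = (47353 + 2438)/(36133 + 7904) = 49791/44037 = 49791*(1/44037) = 2371/2097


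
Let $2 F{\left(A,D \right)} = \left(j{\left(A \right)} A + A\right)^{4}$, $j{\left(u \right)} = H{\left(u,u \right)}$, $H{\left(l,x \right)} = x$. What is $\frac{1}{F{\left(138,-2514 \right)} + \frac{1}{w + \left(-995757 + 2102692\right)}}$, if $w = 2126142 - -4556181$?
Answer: $\frac{7789258}{527280414422007701223505} \approx 1.4773 \cdot 10^{-17}$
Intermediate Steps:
$j{\left(u \right)} = u$
$w = 6682323$ ($w = 2126142 + 4556181 = 6682323$)
$F{\left(A,D \right)} = \frac{\left(A + A^{2}\right)^{4}}{2}$ ($F{\left(A,D \right)} = \frac{\left(A A + A\right)^{4}}{2} = \frac{\left(A^{2} + A\right)^{4}}{2} = \frac{\left(A + A^{2}\right)^{4}}{2}$)
$\frac{1}{F{\left(138,-2514 \right)} + \frac{1}{w + \left(-995757 + 2102692\right)}} = \frac{1}{\frac{138^{4} \left(1 + 138\right)^{4}}{2} + \frac{1}{6682323 + \left(-995757 + 2102692\right)}} = \frac{1}{\frac{1}{2} \cdot 362673936 \cdot 139^{4} + \frac{1}{6682323 + 1106935}} = \frac{1}{\frac{1}{2} \cdot 362673936 \cdot 373301041 + \frac{1}{7789258}} = \frac{1}{67693278926183688 + \frac{1}{7789258}} = \frac{1}{\frac{527280414422007701223505}{7789258}} = \frac{7789258}{527280414422007701223505}$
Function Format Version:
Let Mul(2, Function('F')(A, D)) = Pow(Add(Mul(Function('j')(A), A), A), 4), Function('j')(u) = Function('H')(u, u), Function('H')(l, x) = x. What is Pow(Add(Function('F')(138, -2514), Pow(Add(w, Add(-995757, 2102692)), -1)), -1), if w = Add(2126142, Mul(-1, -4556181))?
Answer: Rational(7789258, 527280414422007701223505) ≈ 1.4773e-17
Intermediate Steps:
Function('j')(u) = u
w = 6682323 (w = Add(2126142, 4556181) = 6682323)
Function('F')(A, D) = Mul(Rational(1, 2), Pow(Add(A, Pow(A, 2)), 4)) (Function('F')(A, D) = Mul(Rational(1, 2), Pow(Add(Mul(A, A), A), 4)) = Mul(Rational(1, 2), Pow(Add(Pow(A, 2), A), 4)) = Mul(Rational(1, 2), Pow(Add(A, Pow(A, 2)), 4)))
Pow(Add(Function('F')(138, -2514), Pow(Add(w, Add(-995757, 2102692)), -1)), -1) = Pow(Add(Mul(Rational(1, 2), Pow(138, 4), Pow(Add(1, 138), 4)), Pow(Add(6682323, Add(-995757, 2102692)), -1)), -1) = Pow(Add(Mul(Rational(1, 2), 362673936, Pow(139, 4)), Pow(Add(6682323, 1106935), -1)), -1) = Pow(Add(Mul(Rational(1, 2), 362673936, 373301041), Pow(7789258, -1)), -1) = Pow(Add(67693278926183688, Rational(1, 7789258)), -1) = Pow(Rational(527280414422007701223505, 7789258), -1) = Rational(7789258, 527280414422007701223505)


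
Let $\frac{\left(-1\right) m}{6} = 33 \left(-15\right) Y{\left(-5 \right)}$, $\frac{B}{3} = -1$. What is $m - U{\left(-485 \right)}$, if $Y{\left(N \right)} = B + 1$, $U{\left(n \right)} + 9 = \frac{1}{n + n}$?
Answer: $- \frac{5753069}{970} \approx -5931.0$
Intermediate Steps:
$B = -3$ ($B = 3 \left(-1\right) = -3$)
$U{\left(n \right)} = -9 + \frac{1}{2 n}$ ($U{\left(n \right)} = -9 + \frac{1}{n + n} = -9 + \frac{1}{2 n}$)
$Y{\left(N \right)} = -2$ ($Y{\left(N \right)} = -3 + 1 = -2$)
$m = -5940$ ($m = - 6 \cdot 33 \left(-15\right) \left(-2\right) = - 6 \left(\left(-495\right) \left(-2\right)\right) = \left(-6\right) 990 = -5940$)
$m - U{\left(-485 \right)} = -5940 - \left(-9 + \frac{1}{2 \left(-485\right)}\right) = -5940 - \left(-9 + \frac{1}{2} \left(- \frac{1}{485}\right)\right) = -5940 - \left(-9 - \frac{1}{970}\right) = -5940 - - \frac{8731}{970} = -5940 + \frac{8731}{970} = - \frac{5753069}{970}$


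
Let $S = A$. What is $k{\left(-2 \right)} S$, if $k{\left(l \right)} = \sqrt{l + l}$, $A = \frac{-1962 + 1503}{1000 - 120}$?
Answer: $- \frac{459 i}{440} \approx - 1.0432 i$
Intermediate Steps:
$A = - \frac{459}{880} \approx -0.52159$
$S = - \frac{459}{880} \approx -0.52159$
$k{\left(l \right)} = \sqrt{2} \sqrt{l}$ ($k{\left(l \right)} = \sqrt{2 l} = \sqrt{2} \sqrt{l}$)
$k{\left(-2 \right)} S = \sqrt{2} \sqrt{-2} \left(- \frac{459}{880}\right) = \sqrt{2} i \sqrt{2} \left(- \frac{459}{880}\right) = 2 i \left(- \frac{459}{880}\right) = - \frac{459 i}{440}$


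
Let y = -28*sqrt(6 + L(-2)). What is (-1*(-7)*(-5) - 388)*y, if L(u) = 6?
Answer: 23688*sqrt(3) ≈ 41029.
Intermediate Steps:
y = -56*sqrt(3) (y = -28*sqrt(6 + 6) = -56*sqrt(3) ≈ -96.995)
(-1*(-7)*(-5) - 388)*y = (-1*(-7)*(-5) - 388)*(-56*sqrt(3)) = (7*(-5) - 388)*(-56*sqrt(3)) = (-35 - 388)*(-56*sqrt(3)) = -(-23688)*sqrt(3) = 23688*sqrt(3)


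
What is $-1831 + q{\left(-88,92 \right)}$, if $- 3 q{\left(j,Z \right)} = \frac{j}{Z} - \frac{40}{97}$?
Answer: $- \frac{4083943}{2231} \approx -1830.5$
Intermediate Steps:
$q{\left(j,Z \right)} = \frac{40}{291} - \frac{j}{3 Z}$ ($q{\left(j,Z \right)} = - \frac{\frac{j}{Z} - \frac{40}{97}}{3} = - \frac{- \frac{40}{97} + \frac{j}{Z}}{3} = \frac{40}{291} - \frac{j}{3 Z}$)
$-1831 + q{\left(-88,92 \right)} = -1831 - \left(- \frac{40}{291} - \frac{88}{3 \cdot 92}\right) = -1831 - \left(- \frac{40}{291} - \frac{22}{69}\right) = -1831 + \left(\frac{40}{291} + \frac{22}{69}\right) = -1831 + \frac{1018}{2231} = - \frac{4083943}{2231}$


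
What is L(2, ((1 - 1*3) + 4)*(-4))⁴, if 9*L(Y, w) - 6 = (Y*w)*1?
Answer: 10000/6561 ≈ 1.5242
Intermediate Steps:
L(Y, w) = ⅔ + Y*w/9 (L(Y, w) = ⅔ + ((Y*w)*1)/9 = ⅔ + (Y*w)/9 = ⅔ + Y*w/9)
L(2, ((1 - 1*3) + 4)*(-4))⁴ = (⅔ + (⅑)*2*(((1 - 1*3) + 4)*(-4)))⁴ = (⅔ + (⅑)*2*(((1 - 3) + 4)*(-4)))⁴ = (⅔ + (⅑)*2*((-2 + 4)*(-4)))⁴ = (⅔ + (⅑)*2*(2*(-4)))⁴ = (⅔ + (⅑)*2*(-8))⁴ = (⅔ - 16/9)⁴ = (-10/9)⁴ = 10000/6561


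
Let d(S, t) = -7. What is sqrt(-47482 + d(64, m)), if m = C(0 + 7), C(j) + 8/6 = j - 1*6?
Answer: 13*I*sqrt(281) ≈ 217.92*I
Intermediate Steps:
C(j) = -22/3 + j (C(j) = -4/3 + (j - 1*6) = -4/3 + (j - 6) = -4/3 + (-6 + j) = -22/3 + j)
m = -1/3 (m = -22/3 + (0 + 7) = -22/3 + 7 = -1/3 ≈ -0.33333)
sqrt(-47482 + d(64, m)) = sqrt(-47482 - 7) = sqrt(-47489) = 13*I*sqrt(281)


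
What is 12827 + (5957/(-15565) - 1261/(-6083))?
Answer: 110406187109/8607445 ≈ 12827.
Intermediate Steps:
12827 + (5957/(-15565) - 1261/(-6083)) = 12827 + (5957*(-1/15565) - 1261*(-1/6083)) = 12827 + (-5957/15565 + 1261/6083) = 12827 - 1509906/8607445 = 110406187109/8607445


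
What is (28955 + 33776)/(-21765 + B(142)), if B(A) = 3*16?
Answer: -62731/21717 ≈ -2.8886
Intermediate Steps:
B(A) = 48
(28955 + 33776)/(-21765 + B(142)) = (28955 + 33776)/(-21765 + 48) = 62731/(-21717) = 62731*(-1/21717) = -62731/21717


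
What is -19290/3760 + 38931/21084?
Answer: -2169415/660632 ≈ -3.2838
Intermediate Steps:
-19290/3760 + 38931/21084 = -19290*1/3760 + 38931*(1/21084) = -1929/376 + 12977/7028 = -2169415/660632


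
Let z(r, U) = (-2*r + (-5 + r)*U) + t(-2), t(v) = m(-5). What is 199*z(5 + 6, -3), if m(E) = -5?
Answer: -8955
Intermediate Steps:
t(v) = -5
z(r, U) = -5 - 2*r + U*(-5 + r) (z(r, U) = (-2*r + (-5 + r)*U) - 5 = (-2*r + U*(-5 + r)) - 5 = -5 - 2*r + U*(-5 + r))
199*z(5 + 6, -3) = 199*(-5 - 5*(-3) - 2*(5 + 6) - 3*(5 + 6)) = 199*(-5 + 15 - 2*11 - 3*11) = 199*(-5 + 15 - 22 - 33) = 199*(-45) = -8955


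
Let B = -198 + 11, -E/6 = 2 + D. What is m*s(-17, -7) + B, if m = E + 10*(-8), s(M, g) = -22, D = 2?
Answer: 2101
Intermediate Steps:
E = -24 (E = -6*(2 + 2) = -6*4 = -24)
B = -187
m = -104 (m = -24 + 10*(-8) = -24 - 80 = -104)
m*s(-17, -7) + B = -104*(-22) - 187 = 2288 - 187 = 2101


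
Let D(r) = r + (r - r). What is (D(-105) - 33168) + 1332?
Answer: -31941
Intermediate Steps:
D(r) = r (D(r) = r + 0 = r)
(D(-105) - 33168) + 1332 = (-105 - 33168) + 1332 = -33273 + 1332 = -31941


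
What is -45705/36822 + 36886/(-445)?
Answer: -459518339/5461930 ≈ -84.131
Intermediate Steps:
-45705/36822 + 36886/(-445) = -45705*1/36822 + 36886*(-1/445) = -15235/12274 - 36886/445 = -459518339/5461930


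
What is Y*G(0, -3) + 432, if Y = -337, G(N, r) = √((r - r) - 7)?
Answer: 432 - 337*I*√7 ≈ 432.0 - 891.62*I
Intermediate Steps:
G(N, r) = I*√7 (G(N, r) = √(0 - 7) = √(-7) = I*√7)
Y*G(0, -3) + 432 = -337*I*√7 + 432 = 432 - 337*I*√7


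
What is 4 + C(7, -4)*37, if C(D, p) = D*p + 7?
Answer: -773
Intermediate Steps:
C(D, p) = 7 + D*p
4 + C(7, -4)*37 = 4 + (7 + 7*(-4))*37 = 4 + (7 - 28)*37 = 4 - 21*37 = 4 - 777 = -773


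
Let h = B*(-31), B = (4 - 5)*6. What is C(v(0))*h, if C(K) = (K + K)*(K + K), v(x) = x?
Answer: 0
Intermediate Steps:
B = -6 (B = -1*6 = -6)
C(K) = 4*K**2 (C(K) = (2*K)*(2*K) = 4*K**2)
h = 186 (h = -6*(-31) = 186)
C(v(0))*h = (4*0**2)*186 = (4*0)*186 = 0*186 = 0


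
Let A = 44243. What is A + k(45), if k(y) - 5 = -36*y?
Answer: 42628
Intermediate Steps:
k(y) = 5 - 36*y
A + k(45) = 44243 + (5 - 36*45) = 44243 + (5 - 1620) = 44243 - 1615 = 42628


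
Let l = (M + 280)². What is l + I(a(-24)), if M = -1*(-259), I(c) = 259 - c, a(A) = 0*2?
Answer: 290780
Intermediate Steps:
a(A) = 0
M = 259
l = 290521 (l = (259 + 280)² = 539² = 290521)
l + I(a(-24)) = 290521 + (259 - 1*0) = 290521 + (259 + 0) = 290521 + 259 = 290780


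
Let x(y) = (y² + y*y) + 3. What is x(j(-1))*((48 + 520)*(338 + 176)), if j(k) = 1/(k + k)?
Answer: 1021832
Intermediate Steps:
j(k) = 1/(2*k)
x(y) = 3 + 2*y² (x(y) = (y² + y²) + 3 = 2*y² + 3 = 3 + 2*y²)
x(j(-1))*((48 + 520)*(338 + 176)) = (3 + 2*((½)/(-1))²)*((48 + 520)*(338 + 176)) = (3 + 2*((½)*(-1))²)*(568*514) = (3 + 2*(-½)²)*291952 = (3 + 2*(¼))*291952 = (3 + ½)*291952 = (7/2)*291952 = 1021832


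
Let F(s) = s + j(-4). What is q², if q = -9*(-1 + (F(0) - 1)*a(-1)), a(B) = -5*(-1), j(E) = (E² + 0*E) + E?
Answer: 236196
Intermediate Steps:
j(E) = E + E² (j(E) = (E² + 0) + E = E² + E = E + E²)
F(s) = 12 + s (F(s) = s - 4*(1 - 4) = s - 4*(-3) = s + 12 = 12 + s)
a(B) = 5
q = -486 (q = -9*(-1 + ((12 + 0) - 1)*5) = -9*(-1 + (12 - 1)*5) = -9*(-1 + 11*5) = -9*(-1 + 55) = -9*54 = -486)
q² = (-486)² = 236196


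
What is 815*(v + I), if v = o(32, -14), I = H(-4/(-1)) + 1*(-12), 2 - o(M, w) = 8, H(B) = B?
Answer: -11410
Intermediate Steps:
o(M, w) = -6 (o(M, w) = 2 - 1*8 = 2 - 8 = -6)
I = -8 (I = -4/(-1) + 1*(-12) = -4*(-1) - 12 = 4 - 12 = -8)
v = -6
815*(v + I) = 815*(-6 - 8) = 815*(-14) = -11410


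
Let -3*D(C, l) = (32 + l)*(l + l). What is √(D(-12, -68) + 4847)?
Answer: √3215 ≈ 56.701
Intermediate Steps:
D(C, l) = -2*l*(32 + l)/3 (D(C, l) = -(32 + l)*(l + l)/3 = -(32 + l)*2*l/3 = -2*l*(32 + l)/3)
√(D(-12, -68) + 4847) = √(-⅔*(-68)*(32 - 68) + 4847) = √(-⅔*(-68)*(-36) + 4847) = √(-1632 + 4847) = √3215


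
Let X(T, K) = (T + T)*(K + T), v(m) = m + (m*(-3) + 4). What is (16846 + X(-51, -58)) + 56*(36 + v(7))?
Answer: 29420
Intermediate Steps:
v(m) = 4 - 2*m (v(m) = m + (-3*m + 4) = m + (4 - 3*m) = 4 - 2*m)
X(T, K) = 2*T*(K + T) (X(T, K) = (2*T)*(K + T) = 2*T*(K + T))
(16846 + X(-51, -58)) + 56*(36 + v(7)) = (16846 + 2*(-51)*(-58 - 51)) + 56*(36 + (4 - 2*7)) = (16846 + 2*(-51)*(-109)) + 56*(36 + (4 - 14)) = (16846 + 11118) + 56*(36 - 10) = 27964 + 56*26 = 27964 + 1456 = 29420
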